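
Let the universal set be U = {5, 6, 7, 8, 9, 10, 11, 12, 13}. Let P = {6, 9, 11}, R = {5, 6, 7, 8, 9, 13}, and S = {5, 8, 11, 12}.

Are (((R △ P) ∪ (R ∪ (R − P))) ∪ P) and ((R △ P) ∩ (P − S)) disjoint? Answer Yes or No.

R △ P = {5, 7, 8, 11, 13}
R − P = {5, 7, 8, 13}
R ∪ (R − P) = {5, 6, 7, 8, 9, 13}
(R △ P) ∪ (R ∪ (R − P)) = {5, 6, 7, 8, 9, 11, 13}
((R △ P) ∪ (R ∪ (R − P))) ∪ P = {5, 6, 7, 8, 9, 11, 13}
P − S = {6, 9}
(R △ P) ∩ (P − S) = {}
{5, 6, 7, 8, 9, 11, 13} and {} share no elements.

Yes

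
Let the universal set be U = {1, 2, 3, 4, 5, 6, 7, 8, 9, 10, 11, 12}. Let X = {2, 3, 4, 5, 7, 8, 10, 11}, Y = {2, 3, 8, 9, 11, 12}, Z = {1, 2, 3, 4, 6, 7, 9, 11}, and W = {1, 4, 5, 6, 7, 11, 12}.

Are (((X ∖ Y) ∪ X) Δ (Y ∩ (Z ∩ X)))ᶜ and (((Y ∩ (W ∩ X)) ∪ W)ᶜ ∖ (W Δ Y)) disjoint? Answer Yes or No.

Yes

X ∖ Y = {4, 5, 7, 10}
(X ∖ Y) ∪ X = {2, 3, 4, 5, 7, 8, 10, 11}
Z ∩ X = {2, 3, 4, 7, 11}
Y ∩ (Z ∩ X) = {2, 3, 11}
((X ∖ Y) ∪ X) Δ (Y ∩ (Z ∩ X)) = {4, 5, 7, 8, 10}
(((X ∖ Y) ∪ X) Δ (Y ∩ (Z ∩ X)))ᶜ = {1, 2, 3, 6, 9, 11, 12}
W ∩ X = {4, 5, 7, 11}
Y ∩ (W ∩ X) = {11}
(Y ∩ (W ∩ X)) ∪ W = {1, 4, 5, 6, 7, 11, 12}
((Y ∩ (W ∩ X)) ∪ W)ᶜ = {2, 3, 8, 9, 10}
W Δ Y = {1, 2, 3, 4, 5, 6, 7, 8, 9}
((Y ∩ (W ∩ X)) ∪ W)ᶜ ∖ (W Δ Y) = {10}
{1, 2, 3, 6, 9, 11, 12} and {10} share no elements.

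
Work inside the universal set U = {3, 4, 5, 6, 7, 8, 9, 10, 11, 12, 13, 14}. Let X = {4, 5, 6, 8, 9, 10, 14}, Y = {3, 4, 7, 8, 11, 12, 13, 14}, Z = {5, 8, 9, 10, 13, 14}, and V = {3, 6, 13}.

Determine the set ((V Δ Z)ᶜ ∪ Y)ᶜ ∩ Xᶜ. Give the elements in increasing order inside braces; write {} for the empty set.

{}

V Δ Z = {3, 5, 6, 8, 9, 10, 14}
(V Δ Z)ᶜ = {4, 7, 11, 12, 13}
(V Δ Z)ᶜ ∪ Y = {3, 4, 7, 8, 11, 12, 13, 14}
((V Δ Z)ᶜ ∪ Y)ᶜ = {5, 6, 9, 10}
Xᶜ = {3, 7, 11, 12, 13}
((V Δ Z)ᶜ ∪ Y)ᶜ ∩ Xᶜ = {}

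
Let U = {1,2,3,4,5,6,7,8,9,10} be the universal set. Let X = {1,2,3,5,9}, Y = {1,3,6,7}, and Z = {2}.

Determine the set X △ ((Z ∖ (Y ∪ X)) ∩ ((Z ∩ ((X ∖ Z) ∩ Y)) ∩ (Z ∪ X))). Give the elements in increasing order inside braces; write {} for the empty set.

Y ∪ X = {1,2,3,5,6,7,9}
Z ∖ (Y ∪ X) = {}
X ∖ Z = {1,3,5,9}
(X ∖ Z) ∩ Y = {1,3}
Z ∩ ((X ∖ Z) ∩ Y) = {}
Z ∪ X = {1,2,3,5,9}
(Z ∩ ((X ∖ Z) ∩ Y)) ∩ (Z ∪ X) = {}
(Z ∖ (Y ∪ X)) ∩ ((Z ∩ ((X ∖ Z) ∩ Y)) ∩ (Z ∪ X)) = {}
X △ ((Z ∖ (Y ∪ X)) ∩ ((Z ∩ ((X ∖ Z) ∩ Y)) ∩ (Z ∪ X))) = {1,2,3,5,9}

{1,2,3,5,9}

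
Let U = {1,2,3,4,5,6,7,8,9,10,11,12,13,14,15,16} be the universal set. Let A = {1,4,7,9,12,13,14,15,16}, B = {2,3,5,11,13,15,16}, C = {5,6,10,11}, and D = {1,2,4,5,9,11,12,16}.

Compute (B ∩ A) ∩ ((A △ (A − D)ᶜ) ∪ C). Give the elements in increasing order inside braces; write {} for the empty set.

B ∩ A = {13,15,16}
A − D = {7,13,14,15}
(A − D)ᶜ = {1,2,3,4,5,6,8,9,10,11,12,16}
A △ (A − D)ᶜ = {2,3,5,6,7,8,10,11,13,14,15}
(A △ (A − D)ᶜ) ∪ C = {2,3,5,6,7,8,10,11,13,14,15}
(B ∩ A) ∩ ((A △ (A − D)ᶜ) ∪ C) = {13,15}

{13,15}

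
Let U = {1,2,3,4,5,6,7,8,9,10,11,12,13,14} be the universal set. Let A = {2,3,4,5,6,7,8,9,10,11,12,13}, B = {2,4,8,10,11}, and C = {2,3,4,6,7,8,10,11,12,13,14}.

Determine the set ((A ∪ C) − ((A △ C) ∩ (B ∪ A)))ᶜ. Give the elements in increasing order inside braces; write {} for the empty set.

A ∪ C = {2,3,4,5,6,7,8,9,10,11,12,13,14}
A △ C = {5,9,14}
B ∪ A = {2,3,4,5,6,7,8,9,10,11,12,13}
(A △ C) ∩ (B ∪ A) = {5,9}
(A ∪ C) − ((A △ C) ∩ (B ∪ A)) = {2,3,4,6,7,8,10,11,12,13,14}
((A ∪ C) − ((A △ C) ∩ (B ∪ A)))ᶜ = {1,5,9}

{1,5,9}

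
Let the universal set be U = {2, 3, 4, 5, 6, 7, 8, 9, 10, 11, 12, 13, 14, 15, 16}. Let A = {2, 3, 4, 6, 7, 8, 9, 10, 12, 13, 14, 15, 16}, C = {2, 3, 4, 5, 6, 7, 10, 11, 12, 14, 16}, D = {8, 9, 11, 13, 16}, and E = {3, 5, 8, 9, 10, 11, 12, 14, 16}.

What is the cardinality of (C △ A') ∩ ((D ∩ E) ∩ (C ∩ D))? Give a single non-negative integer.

A' = {5, 11}
C △ A' = {2, 3, 4, 6, 7, 10, 12, 14, 16}
D ∩ E = {8, 9, 11, 16}
C ∩ D = {11, 16}
(D ∩ E) ∩ (C ∩ D) = {11, 16}
(C △ A') ∩ ((D ∩ E) ∩ (C ∩ D)) = {16}
|(C △ A') ∩ ((D ∩ E) ∩ (C ∩ D))| = 1

1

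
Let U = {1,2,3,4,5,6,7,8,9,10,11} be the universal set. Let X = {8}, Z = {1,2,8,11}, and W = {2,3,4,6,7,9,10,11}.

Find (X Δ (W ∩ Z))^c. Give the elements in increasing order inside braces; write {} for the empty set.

{1,3,4,5,6,7,9,10}

W ∩ Z = {2,11}
X Δ (W ∩ Z) = {2,8,11}
(X Δ (W ∩ Z))^c = {1,3,4,5,6,7,9,10}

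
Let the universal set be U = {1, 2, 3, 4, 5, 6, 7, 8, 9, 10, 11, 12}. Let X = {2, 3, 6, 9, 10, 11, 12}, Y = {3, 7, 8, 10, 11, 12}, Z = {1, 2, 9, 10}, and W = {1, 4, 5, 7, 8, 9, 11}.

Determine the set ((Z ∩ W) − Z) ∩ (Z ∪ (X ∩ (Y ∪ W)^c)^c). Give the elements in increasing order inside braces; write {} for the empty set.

Z ∩ W = {1, 9}
(Z ∩ W) − Z = {}
Y ∪ W = {1, 3, 4, 5, 7, 8, 9, 10, 11, 12}
(Y ∪ W)^c = {2, 6}
X ∩ (Y ∪ W)^c = {2, 6}
(X ∩ (Y ∪ W)^c)^c = {1, 3, 4, 5, 7, 8, 9, 10, 11, 12}
Z ∪ (X ∩ (Y ∪ W)^c)^c = {1, 2, 3, 4, 5, 7, 8, 9, 10, 11, 12}
((Z ∩ W) − Z) ∩ (Z ∪ (X ∩ (Y ∪ W)^c)^c) = {}

{}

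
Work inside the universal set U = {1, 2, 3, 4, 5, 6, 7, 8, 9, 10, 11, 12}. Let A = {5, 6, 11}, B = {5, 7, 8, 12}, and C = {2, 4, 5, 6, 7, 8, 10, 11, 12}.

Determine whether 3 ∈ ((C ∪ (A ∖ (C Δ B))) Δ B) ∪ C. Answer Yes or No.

No

3 ∉ C and 3 ∉ B, so 3 ∉ C Δ B
3 ∉ A and 3 ∉ (C Δ B), so 3 ∉ A ∖ (C Δ B)
3 ∉ C and 3 ∉ (A ∖ (C Δ B)), so 3 ∉ C ∪ (A ∖ (C Δ B))
3 ∉ (C ∪ (A ∖ (C Δ B))) and 3 ∉ B, so 3 ∉ (C ∪ (A ∖ (C Δ B))) Δ B
3 ∉ ((C ∪ (A ∖ (C Δ B))) Δ B) and 3 ∉ C, so 3 ∉ ((C ∪ (A ∖ (C Δ B))) Δ B) ∪ C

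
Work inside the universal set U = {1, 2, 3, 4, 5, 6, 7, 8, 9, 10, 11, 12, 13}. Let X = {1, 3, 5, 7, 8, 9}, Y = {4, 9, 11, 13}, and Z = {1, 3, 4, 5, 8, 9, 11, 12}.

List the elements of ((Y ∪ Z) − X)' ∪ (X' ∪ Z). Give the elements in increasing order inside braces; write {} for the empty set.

{1, 2, 3, 4, 5, 6, 7, 8, 9, 10, 11, 12, 13}

Y ∪ Z = {1, 3, 4, 5, 8, 9, 11, 12, 13}
(Y ∪ Z) − X = {4, 11, 12, 13}
((Y ∪ Z) − X)' = {1, 2, 3, 5, 6, 7, 8, 9, 10}
X' = {2, 4, 6, 10, 11, 12, 13}
X' ∪ Z = {1, 2, 3, 4, 5, 6, 8, 9, 10, 11, 12, 13}
((Y ∪ Z) − X)' ∪ (X' ∪ Z) = {1, 2, 3, 4, 5, 6, 7, 8, 9, 10, 11, 12, 13}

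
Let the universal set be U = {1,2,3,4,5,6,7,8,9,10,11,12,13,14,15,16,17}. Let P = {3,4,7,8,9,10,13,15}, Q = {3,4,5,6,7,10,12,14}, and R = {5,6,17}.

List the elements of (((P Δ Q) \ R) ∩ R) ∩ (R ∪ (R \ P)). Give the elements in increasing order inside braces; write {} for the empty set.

{}

P Δ Q = {5,6,8,9,12,13,14,15}
(P Δ Q) \ R = {8,9,12,13,14,15}
((P Δ Q) \ R) ∩ R = {}
R \ P = {5,6,17}
R ∪ (R \ P) = {5,6,17}
(((P Δ Q) \ R) ∩ R) ∩ (R ∪ (R \ P)) = {}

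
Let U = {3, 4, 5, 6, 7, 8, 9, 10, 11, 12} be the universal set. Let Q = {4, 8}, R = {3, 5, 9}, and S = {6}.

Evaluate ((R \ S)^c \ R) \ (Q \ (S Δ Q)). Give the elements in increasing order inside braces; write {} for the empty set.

R \ S = {3, 5, 9}
(R \ S)^c = {4, 6, 7, 8, 10, 11, 12}
(R \ S)^c \ R = {4, 6, 7, 8, 10, 11, 12}
S Δ Q = {4, 6, 8}
Q \ (S Δ Q) = {}
((R \ S)^c \ R) \ (Q \ (S Δ Q)) = {4, 6, 7, 8, 10, 11, 12}

{4, 6, 7, 8, 10, 11, 12}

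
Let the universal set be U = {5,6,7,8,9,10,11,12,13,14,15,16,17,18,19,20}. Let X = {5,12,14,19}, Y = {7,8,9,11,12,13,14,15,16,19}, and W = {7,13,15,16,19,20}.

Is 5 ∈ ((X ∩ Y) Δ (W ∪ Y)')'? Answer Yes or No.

5 ∈ X and 5 ∉ Y, so 5 ∉ X ∩ Y
5 ∉ W and 5 ∉ Y, so 5 ∉ W ∪ Y
5 ∈ (W ∪ Y)' since 5 ∉ (W ∪ Y)
5 ∉ (X ∩ Y) and 5 ∈ (W ∪ Y)', so 5 ∈ (X ∩ Y) Δ (W ∪ Y)'
5 ∉ ((X ∩ Y) Δ (W ∪ Y)')' since 5 ∈ ((X ∩ Y) Δ (W ∪ Y)')

No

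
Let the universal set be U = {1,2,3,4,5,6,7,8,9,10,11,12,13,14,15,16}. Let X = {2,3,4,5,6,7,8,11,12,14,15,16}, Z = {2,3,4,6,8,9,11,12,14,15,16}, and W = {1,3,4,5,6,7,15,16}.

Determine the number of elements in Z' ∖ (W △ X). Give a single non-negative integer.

Z' = {1,5,7,10,13}
W △ X = {1,2,8,11,12,14}
Z' ∖ (W △ X) = {5,7,10,13}
|Z' ∖ (W △ X)| = 4

4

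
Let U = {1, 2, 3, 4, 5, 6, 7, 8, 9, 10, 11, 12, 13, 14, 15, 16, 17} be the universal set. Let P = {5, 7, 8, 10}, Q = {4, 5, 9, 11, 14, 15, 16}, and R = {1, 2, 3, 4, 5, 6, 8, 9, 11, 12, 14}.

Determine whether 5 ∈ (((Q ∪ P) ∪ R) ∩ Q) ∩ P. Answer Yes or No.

5 ∈ Q and 5 ∈ P, so 5 ∈ Q ∪ P
5 ∈ (Q ∪ P) and 5 ∈ R, so 5 ∈ (Q ∪ P) ∪ R
5 ∈ ((Q ∪ P) ∪ R) and 5 ∈ Q, so 5 ∈ ((Q ∪ P) ∪ R) ∩ Q
5 ∈ (((Q ∪ P) ∪ R) ∩ Q) and 5 ∈ P, so 5 ∈ (((Q ∪ P) ∪ R) ∩ Q) ∩ P

Yes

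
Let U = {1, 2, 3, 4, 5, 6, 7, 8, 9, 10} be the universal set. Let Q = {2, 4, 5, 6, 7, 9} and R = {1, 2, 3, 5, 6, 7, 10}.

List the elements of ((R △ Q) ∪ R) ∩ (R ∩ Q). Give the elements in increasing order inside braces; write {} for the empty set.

R △ Q = {1, 3, 4, 9, 10}
(R △ Q) ∪ R = {1, 2, 3, 4, 5, 6, 7, 9, 10}
R ∩ Q = {2, 5, 6, 7}
((R △ Q) ∪ R) ∩ (R ∩ Q) = {2, 5, 6, 7}

{2, 5, 6, 7}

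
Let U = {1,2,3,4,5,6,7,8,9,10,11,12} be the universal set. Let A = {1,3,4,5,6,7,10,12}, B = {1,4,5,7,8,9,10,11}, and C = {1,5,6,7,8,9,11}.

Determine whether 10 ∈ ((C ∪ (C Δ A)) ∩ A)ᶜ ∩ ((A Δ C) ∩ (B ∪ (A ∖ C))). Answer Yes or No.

No

10 ∉ C and 10 ∈ A, so 10 ∈ C Δ A
10 ∉ C and 10 ∈ (C Δ A), so 10 ∈ C ∪ (C Δ A)
10 ∈ (C ∪ (C Δ A)) and 10 ∈ A, so 10 ∈ (C ∪ (C Δ A)) ∩ A
10 ∉ ((C ∪ (C Δ A)) ∩ A)ᶜ since 10 ∈ ((C ∪ (C Δ A)) ∩ A)
10 ∈ A and 10 ∉ C, so 10 ∈ A Δ C
10 ∈ A and 10 ∉ C, so 10 ∈ A ∖ C
10 ∈ B and 10 ∈ (A ∖ C), so 10 ∈ B ∪ (A ∖ C)
10 ∈ (A Δ C) and 10 ∈ (B ∪ (A ∖ C)), so 10 ∈ (A Δ C) ∩ (B ∪ (A ∖ C))
10 ∉ ((C ∪ (C Δ A)) ∩ A)ᶜ and 10 ∈ ((A Δ C) ∩ (B ∪ (A ∖ C))), so 10 ∉ ((C ∪ (C Δ A)) ∩ A)ᶜ ∩ ((A Δ C) ∩ (B ∪ (A ∖ C)))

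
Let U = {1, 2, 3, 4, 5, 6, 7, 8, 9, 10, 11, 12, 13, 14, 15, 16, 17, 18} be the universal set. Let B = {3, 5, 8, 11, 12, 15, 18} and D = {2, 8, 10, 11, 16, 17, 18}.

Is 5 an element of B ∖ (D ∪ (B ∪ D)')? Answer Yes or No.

5 ∈ B and 5 ∉ D, so 5 ∈ B ∪ D
5 ∉ (B ∪ D)' since 5 ∈ (B ∪ D)
5 ∉ D and 5 ∉ (B ∪ D)', so 5 ∉ D ∪ (B ∪ D)'
5 ∈ B and 5 ∉ (D ∪ (B ∪ D)'), so 5 ∈ B ∖ (D ∪ (B ∪ D)')

Yes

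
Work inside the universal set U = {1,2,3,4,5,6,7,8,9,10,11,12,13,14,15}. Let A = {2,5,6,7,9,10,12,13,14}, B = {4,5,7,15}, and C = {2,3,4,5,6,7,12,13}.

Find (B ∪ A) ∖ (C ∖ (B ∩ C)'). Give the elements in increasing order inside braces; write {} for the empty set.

{2,6,9,10,12,13,14,15}

B ∪ A = {2,4,5,6,7,9,10,12,13,14,15}
B ∩ C = {4,5,7}
(B ∩ C)' = {1,2,3,6,8,9,10,11,12,13,14,15}
C ∖ (B ∩ C)' = {4,5,7}
(B ∪ A) ∖ (C ∖ (B ∩ C)') = {2,6,9,10,12,13,14,15}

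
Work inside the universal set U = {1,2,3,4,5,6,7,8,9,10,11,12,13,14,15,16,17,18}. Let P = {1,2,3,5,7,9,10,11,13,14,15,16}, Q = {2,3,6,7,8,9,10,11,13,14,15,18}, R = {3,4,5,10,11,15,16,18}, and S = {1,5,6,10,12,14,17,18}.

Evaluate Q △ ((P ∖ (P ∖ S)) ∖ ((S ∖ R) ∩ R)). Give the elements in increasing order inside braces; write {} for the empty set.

{1,2,3,5,6,7,8,9,11,13,15,18}

P ∖ S = {2,3,7,9,11,13,15,16}
P ∖ (P ∖ S) = {1,5,10,14}
S ∖ R = {1,6,12,14,17}
(S ∖ R) ∩ R = {}
(P ∖ (P ∖ S)) ∖ ((S ∖ R) ∩ R) = {1,5,10,14}
Q △ ((P ∖ (P ∖ S)) ∖ ((S ∖ R) ∩ R)) = {1,2,3,5,6,7,8,9,11,13,15,18}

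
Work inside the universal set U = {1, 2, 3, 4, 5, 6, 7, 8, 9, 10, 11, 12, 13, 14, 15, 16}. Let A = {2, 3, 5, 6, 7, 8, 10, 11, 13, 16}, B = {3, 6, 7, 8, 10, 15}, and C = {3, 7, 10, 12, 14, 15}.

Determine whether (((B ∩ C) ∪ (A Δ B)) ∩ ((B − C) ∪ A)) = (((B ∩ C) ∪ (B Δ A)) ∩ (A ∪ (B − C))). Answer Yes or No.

Yes

B ∩ C = {3, 7, 10, 15}
A Δ B = {2, 5, 11, 13, 15, 16}
(B ∩ C) ∪ (A Δ B) = {2, 3, 5, 7, 10, 11, 13, 15, 16}
B − C = {6, 8}
(B − C) ∪ A = {2, 3, 5, 6, 7, 8, 10, 11, 13, 16}
((B ∩ C) ∪ (A Δ B)) ∩ ((B − C) ∪ A) = {2, 3, 5, 7, 10, 11, 13, 16}
B Δ A = {2, 5, 11, 13, 15, 16}
(B ∩ C) ∪ (B Δ A) = {2, 3, 5, 7, 10, 11, 13, 15, 16}
A ∪ (B − C) = {2, 3, 5, 6, 7, 8, 10, 11, 13, 16}
((B ∩ C) ∪ (B Δ A)) ∩ (A ∪ (B − C)) = {2, 3, 5, 7, 10, 11, 13, 16}
Both equal {2, 3, 5, 7, 10, 11, 13, 16}, so ((B ∩ C) ∪ (A Δ B)) ∩ ((B − C) ∪ A) = ((B ∩ C) ∪ (B Δ A)) ∩ (A ∪ (B − C)).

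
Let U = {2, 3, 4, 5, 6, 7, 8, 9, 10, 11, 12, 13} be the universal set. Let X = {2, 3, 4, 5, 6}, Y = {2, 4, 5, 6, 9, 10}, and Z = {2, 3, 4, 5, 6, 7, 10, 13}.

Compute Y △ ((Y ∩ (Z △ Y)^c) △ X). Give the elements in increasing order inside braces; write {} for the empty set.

{2, 3, 4, 5, 6, 9}

Z △ Y = {3, 7, 9, 13}
(Z △ Y)^c = {2, 4, 5, 6, 8, 10, 11, 12}
Y ∩ (Z △ Y)^c = {2, 4, 5, 6, 10}
(Y ∩ (Z △ Y)^c) △ X = {3, 10}
Y △ ((Y ∩ (Z △ Y)^c) △ X) = {2, 3, 4, 5, 6, 9}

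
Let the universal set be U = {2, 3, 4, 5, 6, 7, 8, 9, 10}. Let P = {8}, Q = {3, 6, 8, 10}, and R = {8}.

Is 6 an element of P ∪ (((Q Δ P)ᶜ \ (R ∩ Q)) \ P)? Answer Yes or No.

No

6 ∈ Q and 6 ∉ P, so 6 ∈ Q Δ P
6 ∉ (Q Δ P)ᶜ since 6 ∈ (Q Δ P)
6 ∉ R and 6 ∈ Q, so 6 ∉ R ∩ Q
6 ∉ (Q Δ P)ᶜ and 6 ∉ (R ∩ Q), so 6 ∉ (Q Δ P)ᶜ \ (R ∩ Q)
6 ∉ ((Q Δ P)ᶜ \ (R ∩ Q)) and 6 ∉ P, so 6 ∉ ((Q Δ P)ᶜ \ (R ∩ Q)) \ P
6 ∉ P and 6 ∉ (((Q Δ P)ᶜ \ (R ∩ Q)) \ P), so 6 ∉ P ∪ (((Q Δ P)ᶜ \ (R ∩ Q)) \ P)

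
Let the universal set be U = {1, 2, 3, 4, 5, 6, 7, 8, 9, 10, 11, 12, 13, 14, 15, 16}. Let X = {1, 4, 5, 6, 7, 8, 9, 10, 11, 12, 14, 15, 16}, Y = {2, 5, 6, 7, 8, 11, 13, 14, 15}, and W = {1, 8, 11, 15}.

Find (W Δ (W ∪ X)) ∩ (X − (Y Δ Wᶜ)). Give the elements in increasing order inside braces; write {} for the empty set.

W ∪ X = {1, 4, 5, 6, 7, 8, 9, 10, 11, 12, 14, 15, 16}
W Δ (W ∪ X) = {4, 5, 6, 7, 9, 10, 12, 14, 16}
Wᶜ = {2, 3, 4, 5, 6, 7, 9, 10, 12, 13, 14, 16}
Y Δ Wᶜ = {3, 4, 8, 9, 10, 11, 12, 15, 16}
X − (Y Δ Wᶜ) = {1, 5, 6, 7, 14}
(W Δ (W ∪ X)) ∩ (X − (Y Δ Wᶜ)) = {5, 6, 7, 14}

{5, 6, 7, 14}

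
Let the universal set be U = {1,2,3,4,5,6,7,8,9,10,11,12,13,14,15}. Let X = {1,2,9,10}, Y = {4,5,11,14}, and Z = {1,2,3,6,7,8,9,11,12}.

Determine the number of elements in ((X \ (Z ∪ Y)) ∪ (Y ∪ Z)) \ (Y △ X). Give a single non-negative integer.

Z ∪ Y = {1,2,3,4,5,6,7,8,9,11,12,14}
X \ (Z ∪ Y) = {10}
Y ∪ Z = {1,2,3,4,5,6,7,8,9,11,12,14}
(X \ (Z ∪ Y)) ∪ (Y ∪ Z) = {1,2,3,4,5,6,7,8,9,10,11,12,14}
Y △ X = {1,2,4,5,9,10,11,14}
((X \ (Z ∪ Y)) ∪ (Y ∪ Z)) \ (Y △ X) = {3,6,7,8,12}
|((X \ (Z ∪ Y)) ∪ (Y ∪ Z)) \ (Y △ X)| = 5

5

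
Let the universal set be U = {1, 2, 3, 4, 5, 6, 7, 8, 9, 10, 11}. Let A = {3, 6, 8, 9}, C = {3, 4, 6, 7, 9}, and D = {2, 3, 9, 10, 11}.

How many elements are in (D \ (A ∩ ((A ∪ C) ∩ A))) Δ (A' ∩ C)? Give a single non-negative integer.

5

A ∪ C = {3, 4, 6, 7, 8, 9}
(A ∪ C) ∩ A = {3, 6, 8, 9}
A ∩ ((A ∪ C) ∩ A) = {3, 6, 8, 9}
D \ (A ∩ ((A ∪ C) ∩ A)) = {2, 10, 11}
A' = {1, 2, 4, 5, 7, 10, 11}
A' ∩ C = {4, 7}
(D \ (A ∩ ((A ∪ C) ∩ A))) Δ (A' ∩ C) = {2, 4, 7, 10, 11}
|(D \ (A ∩ ((A ∪ C) ∩ A))) Δ (A' ∩ C)| = 5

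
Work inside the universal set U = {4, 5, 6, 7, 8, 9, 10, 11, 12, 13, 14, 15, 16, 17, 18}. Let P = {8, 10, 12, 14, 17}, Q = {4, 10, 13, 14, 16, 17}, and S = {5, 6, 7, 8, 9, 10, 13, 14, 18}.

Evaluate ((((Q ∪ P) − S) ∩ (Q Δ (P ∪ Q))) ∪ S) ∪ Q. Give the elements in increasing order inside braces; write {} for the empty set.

Q ∪ P = {4, 8, 10, 12, 13, 14, 16, 17}
(Q ∪ P) − S = {4, 12, 16, 17}
P ∪ Q = {4, 8, 10, 12, 13, 14, 16, 17}
Q Δ (P ∪ Q) = {8, 12}
((Q ∪ P) − S) ∩ (Q Δ (P ∪ Q)) = {12}
(((Q ∪ P) − S) ∩ (Q Δ (P ∪ Q))) ∪ S = {5, 6, 7, 8, 9, 10, 12, 13, 14, 18}
((((Q ∪ P) − S) ∩ (Q Δ (P ∪ Q))) ∪ S) ∪ Q = {4, 5, 6, 7, 8, 9, 10, 12, 13, 14, 16, 17, 18}

{4, 5, 6, 7, 8, 9, 10, 12, 13, 14, 16, 17, 18}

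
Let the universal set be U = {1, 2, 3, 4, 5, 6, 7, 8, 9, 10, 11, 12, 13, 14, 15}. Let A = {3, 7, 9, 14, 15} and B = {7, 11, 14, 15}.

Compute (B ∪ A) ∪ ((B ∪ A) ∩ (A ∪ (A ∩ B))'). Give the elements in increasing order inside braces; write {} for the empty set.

B ∪ A = {3, 7, 9, 11, 14, 15}
A ∩ B = {7, 14, 15}
A ∪ (A ∩ B) = {3, 7, 9, 14, 15}
(A ∪ (A ∩ B))' = {1, 2, 4, 5, 6, 8, 10, 11, 12, 13}
(B ∪ A) ∩ (A ∪ (A ∩ B))' = {11}
(B ∪ A) ∪ ((B ∪ A) ∩ (A ∪ (A ∩ B))') = {3, 7, 9, 11, 14, 15}

{3, 7, 9, 11, 14, 15}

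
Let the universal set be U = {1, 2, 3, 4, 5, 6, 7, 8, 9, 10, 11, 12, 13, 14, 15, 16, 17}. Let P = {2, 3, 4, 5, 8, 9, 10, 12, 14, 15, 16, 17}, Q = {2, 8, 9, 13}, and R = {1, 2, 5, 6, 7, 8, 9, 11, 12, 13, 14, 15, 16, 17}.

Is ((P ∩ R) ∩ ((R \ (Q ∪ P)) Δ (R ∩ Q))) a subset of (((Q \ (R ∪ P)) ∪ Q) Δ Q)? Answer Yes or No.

No

P ∩ R = {2, 5, 8, 9, 12, 14, 15, 16, 17}
Q ∪ P = {2, 3, 4, 5, 8, 9, 10, 12, 13, 14, 15, 16, 17}
R \ (Q ∪ P) = {1, 6, 7, 11}
R ∩ Q = {2, 8, 9, 13}
(R \ (Q ∪ P)) Δ (R ∩ Q) = {1, 2, 6, 7, 8, 9, 11, 13}
(P ∩ R) ∩ ((R \ (Q ∪ P)) Δ (R ∩ Q)) = {2, 8, 9}
R ∪ P = {1, 2, 3, 4, 5, 6, 7, 8, 9, 10, 11, 12, 13, 14, 15, 16, 17}
Q \ (R ∪ P) = {}
(Q \ (R ∪ P)) ∪ Q = {2, 8, 9, 13}
((Q \ (R ∪ P)) ∪ Q) Δ Q = {}
2 ∈ (P ∩ R) ∩ ((R \ (Q ∪ P)) Δ (R ∩ Q)) but 2 ∉ ((Q \ (R ∪ P)) ∪ Q) Δ Q, so the inclusion fails.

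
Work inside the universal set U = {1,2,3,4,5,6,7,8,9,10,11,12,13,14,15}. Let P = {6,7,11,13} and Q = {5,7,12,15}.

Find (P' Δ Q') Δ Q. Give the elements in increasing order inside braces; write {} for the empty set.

{6,7,11,13}

P' = {1,2,3,4,5,8,9,10,12,14,15}
Q' = {1,2,3,4,6,8,9,10,11,13,14}
P' Δ Q' = {5,6,11,12,13,15}
(P' Δ Q') Δ Q = {6,7,11,13}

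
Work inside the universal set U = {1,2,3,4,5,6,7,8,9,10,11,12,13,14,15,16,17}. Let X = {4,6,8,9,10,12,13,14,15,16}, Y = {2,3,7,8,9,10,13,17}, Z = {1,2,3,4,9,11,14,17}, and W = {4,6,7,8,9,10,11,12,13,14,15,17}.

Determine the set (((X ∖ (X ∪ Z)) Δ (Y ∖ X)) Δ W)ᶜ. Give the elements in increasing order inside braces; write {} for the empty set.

{1,5,7,16,17}

X ∪ Z = {1,2,3,4,6,8,9,10,11,12,13,14,15,16,17}
X ∖ (X ∪ Z) = {}
Y ∖ X = {2,3,7,17}
(X ∖ (X ∪ Z)) Δ (Y ∖ X) = {2,3,7,17}
((X ∖ (X ∪ Z)) Δ (Y ∖ X)) Δ W = {2,3,4,6,8,9,10,11,12,13,14,15}
(((X ∖ (X ∪ Z)) Δ (Y ∖ X)) Δ W)ᶜ = {1,5,7,16,17}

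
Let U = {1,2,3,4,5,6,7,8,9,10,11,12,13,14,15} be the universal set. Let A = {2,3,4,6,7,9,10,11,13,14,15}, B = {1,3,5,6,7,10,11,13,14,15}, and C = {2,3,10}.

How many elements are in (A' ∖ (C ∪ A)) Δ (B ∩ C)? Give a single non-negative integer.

A' = {1,5,8,12}
C ∪ A = {2,3,4,6,7,9,10,11,13,14,15}
A' ∖ (C ∪ A) = {1,5,8,12}
B ∩ C = {3,10}
(A' ∖ (C ∪ A)) Δ (B ∩ C) = {1,3,5,8,10,12}
|(A' ∖ (C ∪ A)) Δ (B ∩ C)| = 6

6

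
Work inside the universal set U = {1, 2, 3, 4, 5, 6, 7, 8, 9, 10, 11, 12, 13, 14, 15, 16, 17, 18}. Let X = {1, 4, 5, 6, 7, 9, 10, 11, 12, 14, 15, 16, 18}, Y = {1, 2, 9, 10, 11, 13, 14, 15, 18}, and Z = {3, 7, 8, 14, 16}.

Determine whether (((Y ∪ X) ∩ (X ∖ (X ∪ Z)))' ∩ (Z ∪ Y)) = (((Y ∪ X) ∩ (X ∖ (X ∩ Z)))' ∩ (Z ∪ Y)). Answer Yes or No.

Y ∪ X = {1, 2, 4, 5, 6, 7, 9, 10, 11, 12, 13, 14, 15, 16, 18}
X ∪ Z = {1, 3, 4, 5, 6, 7, 8, 9, 10, 11, 12, 14, 15, 16, 18}
X ∖ (X ∪ Z) = {}
(Y ∪ X) ∩ (X ∖ (X ∪ Z)) = {}
((Y ∪ X) ∩ (X ∖ (X ∪ Z)))' = {1, 2, 3, 4, 5, 6, 7, 8, 9, 10, 11, 12, 13, 14, 15, 16, 17, 18}
Z ∪ Y = {1, 2, 3, 7, 8, 9, 10, 11, 13, 14, 15, 16, 18}
((Y ∪ X) ∩ (X ∖ (X ∪ Z)))' ∩ (Z ∪ Y) = {1, 2, 3, 7, 8, 9, 10, 11, 13, 14, 15, 16, 18}
X ∩ Z = {7, 14, 16}
X ∖ (X ∩ Z) = {1, 4, 5, 6, 9, 10, 11, 12, 15, 18}
(Y ∪ X) ∩ (X ∖ (X ∩ Z)) = {1, 4, 5, 6, 9, 10, 11, 12, 15, 18}
((Y ∪ X) ∩ (X ∖ (X ∩ Z)))' = {2, 3, 7, 8, 13, 14, 16, 17}
((Y ∪ X) ∩ (X ∖ (X ∩ Z)))' ∩ (Z ∪ Y) = {2, 3, 7, 8, 13, 14, 16}
1 ∈ ((Y ∪ X) ∩ (X ∖ (X ∪ Z)))' ∩ (Z ∪ Y) but 1 ∉ ((Y ∪ X) ∩ (X ∖ (X ∩ Z)))' ∩ (Z ∪ Y), so they differ.

No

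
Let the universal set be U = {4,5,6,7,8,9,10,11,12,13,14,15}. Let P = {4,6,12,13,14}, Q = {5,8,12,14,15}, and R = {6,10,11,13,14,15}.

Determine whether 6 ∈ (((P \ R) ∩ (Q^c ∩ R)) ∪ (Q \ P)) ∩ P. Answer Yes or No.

No

6 ∈ P and 6 ∈ R, so 6 ∉ P \ R
6 ∉ Q, so 6 ∈ Q^c
6 ∈ Q^c and 6 ∈ R, so 6 ∈ Q^c ∩ R
6 ∉ (P \ R) and 6 ∈ (Q^c ∩ R), so 6 ∉ (P \ R) ∩ (Q^c ∩ R)
6 ∉ Q and 6 ∈ P, so 6 ∉ Q \ P
6 ∉ ((P \ R) ∩ (Q^c ∩ R)) and 6 ∉ (Q \ P), so 6 ∉ ((P \ R) ∩ (Q^c ∩ R)) ∪ (Q \ P)
6 ∉ (((P \ R) ∩ (Q^c ∩ R)) ∪ (Q \ P)) and 6 ∈ P, so 6 ∉ (((P \ R) ∩ (Q^c ∩ R)) ∪ (Q \ P)) ∩ P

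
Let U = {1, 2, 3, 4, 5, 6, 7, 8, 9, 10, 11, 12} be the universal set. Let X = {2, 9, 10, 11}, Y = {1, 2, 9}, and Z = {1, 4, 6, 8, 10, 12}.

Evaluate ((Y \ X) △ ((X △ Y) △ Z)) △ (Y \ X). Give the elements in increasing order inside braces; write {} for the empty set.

{4, 6, 8, 11, 12}

Y \ X = {1}
X △ Y = {1, 10, 11}
(X △ Y) △ Z = {4, 6, 8, 11, 12}
(Y \ X) △ ((X △ Y) △ Z) = {1, 4, 6, 8, 11, 12}
((Y \ X) △ ((X △ Y) △ Z)) △ (Y \ X) = {4, 6, 8, 11, 12}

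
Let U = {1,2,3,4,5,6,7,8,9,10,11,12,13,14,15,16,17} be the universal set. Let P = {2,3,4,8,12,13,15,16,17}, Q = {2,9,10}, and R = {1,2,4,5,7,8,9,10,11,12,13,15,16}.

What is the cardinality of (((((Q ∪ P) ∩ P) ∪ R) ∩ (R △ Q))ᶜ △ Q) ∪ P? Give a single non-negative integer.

11

Q ∪ P = {2,3,4,8,9,10,12,13,15,16,17}
(Q ∪ P) ∩ P = {2,3,4,8,12,13,15,16,17}
((Q ∪ P) ∩ P) ∪ R = {1,2,3,4,5,7,8,9,10,11,12,13,15,16,17}
R △ Q = {1,4,5,7,8,11,12,13,15,16}
(((Q ∪ P) ∩ P) ∪ R) ∩ (R △ Q) = {1,4,5,7,8,11,12,13,15,16}
((((Q ∪ P) ∩ P) ∪ R) ∩ (R △ Q))ᶜ = {2,3,6,9,10,14,17}
((((Q ∪ P) ∩ P) ∪ R) ∩ (R △ Q))ᶜ △ Q = {3,6,14,17}
(((((Q ∪ P) ∩ P) ∪ R) ∩ (R △ Q))ᶜ △ Q) ∪ P = {2,3,4,6,8,12,13,14,15,16,17}
|(((((Q ∪ P) ∩ P) ∪ R) ∩ (R △ Q))ᶜ △ Q) ∪ P| = 11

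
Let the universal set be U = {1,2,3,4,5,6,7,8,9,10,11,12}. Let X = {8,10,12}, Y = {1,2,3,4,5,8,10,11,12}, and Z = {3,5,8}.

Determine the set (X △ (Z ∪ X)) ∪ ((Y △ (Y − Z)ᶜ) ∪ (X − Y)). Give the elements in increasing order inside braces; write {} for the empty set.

Z ∪ X = {3,5,8,10,12}
X △ (Z ∪ X) = {3,5}
Y − Z = {1,2,4,10,11,12}
(Y − Z)ᶜ = {3,5,6,7,8,9}
Y △ (Y − Z)ᶜ = {1,2,4,6,7,9,10,11,12}
X − Y = {}
(Y △ (Y − Z)ᶜ) ∪ (X − Y) = {1,2,4,6,7,9,10,11,12}
(X △ (Z ∪ X)) ∪ ((Y △ (Y − Z)ᶜ) ∪ (X − Y)) = {1,2,3,4,5,6,7,9,10,11,12}

{1,2,3,4,5,6,7,9,10,11,12}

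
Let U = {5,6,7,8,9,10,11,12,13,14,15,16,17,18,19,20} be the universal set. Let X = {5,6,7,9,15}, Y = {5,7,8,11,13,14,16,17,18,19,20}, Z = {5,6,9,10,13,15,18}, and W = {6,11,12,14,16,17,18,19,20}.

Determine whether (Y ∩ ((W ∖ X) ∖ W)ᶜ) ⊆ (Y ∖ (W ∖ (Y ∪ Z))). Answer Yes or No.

W ∖ X = {11,12,14,16,17,18,19,20}
(W ∖ X) ∖ W = {}
((W ∖ X) ∖ W)ᶜ = {5,6,7,8,9,10,11,12,13,14,15,16,17,18,19,20}
Y ∩ ((W ∖ X) ∖ W)ᶜ = {5,7,8,11,13,14,16,17,18,19,20}
Y ∪ Z = {5,6,7,8,9,10,11,13,14,15,16,17,18,19,20}
W ∖ (Y ∪ Z) = {12}
Y ∖ (W ∖ (Y ∪ Z)) = {5,7,8,11,13,14,16,17,18,19,20}
Every element of {5,7,8,11,13,14,16,17,18,19,20} is in {5,7,8,11,13,14,16,17,18,19,20}, so Y ∩ ((W ∖ X) ∖ W)ᶜ ⊆ Y ∖ (W ∖ (Y ∪ Z)).

Yes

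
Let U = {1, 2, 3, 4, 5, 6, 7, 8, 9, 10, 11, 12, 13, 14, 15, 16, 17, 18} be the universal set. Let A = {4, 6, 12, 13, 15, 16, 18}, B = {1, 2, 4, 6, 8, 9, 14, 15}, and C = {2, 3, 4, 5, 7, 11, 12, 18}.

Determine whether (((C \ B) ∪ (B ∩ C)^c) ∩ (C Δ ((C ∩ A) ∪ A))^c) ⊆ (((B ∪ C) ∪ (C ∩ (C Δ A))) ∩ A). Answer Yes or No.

No

C \ B = {3, 5, 7, 11, 12, 18}
B ∩ C = {2, 4}
(B ∩ C)^c = {1, 3, 5, 6, 7, 8, 9, 10, 11, 12, 13, 14, 15, 16, 17, 18}
(C \ B) ∪ (B ∩ C)^c = {1, 3, 5, 6, 7, 8, 9, 10, 11, 12, 13, 14, 15, 16, 17, 18}
C ∩ A = {4, 12, 18}
(C ∩ A) ∪ A = {4, 6, 12, 13, 15, 16, 18}
C Δ ((C ∩ A) ∪ A) = {2, 3, 5, 6, 7, 11, 13, 15, 16}
(C Δ ((C ∩ A) ∪ A))^c = {1, 4, 8, 9, 10, 12, 14, 17, 18}
((C \ B) ∪ (B ∩ C)^c) ∩ (C Δ ((C ∩ A) ∪ A))^c = {1, 8, 9, 10, 12, 14, 17, 18}
B ∪ C = {1, 2, 3, 4, 5, 6, 7, 8, 9, 11, 12, 14, 15, 18}
C Δ A = {2, 3, 5, 6, 7, 11, 13, 15, 16}
C ∩ (C Δ A) = {2, 3, 5, 7, 11}
(B ∪ C) ∪ (C ∩ (C Δ A)) = {1, 2, 3, 4, 5, 6, 7, 8, 9, 11, 12, 14, 15, 18}
((B ∪ C) ∪ (C ∩ (C Δ A))) ∩ A = {4, 6, 12, 15, 18}
1 ∈ ((C \ B) ∪ (B ∩ C)^c) ∩ (C Δ ((C ∩ A) ∪ A))^c but 1 ∉ ((B ∪ C) ∪ (C ∩ (C Δ A))) ∩ A, so the inclusion fails.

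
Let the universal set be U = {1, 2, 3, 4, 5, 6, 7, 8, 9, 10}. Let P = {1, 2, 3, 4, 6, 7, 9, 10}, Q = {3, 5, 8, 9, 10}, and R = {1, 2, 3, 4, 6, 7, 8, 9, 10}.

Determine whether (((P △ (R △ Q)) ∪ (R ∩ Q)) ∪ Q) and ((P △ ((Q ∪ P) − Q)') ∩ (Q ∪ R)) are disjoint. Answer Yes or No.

R △ Q = {1, 2, 4, 5, 6, 7}
P △ (R △ Q) = {3, 5, 9, 10}
R ∩ Q = {3, 8, 9, 10}
(P △ (R △ Q)) ∪ (R ∩ Q) = {3, 5, 8, 9, 10}
((P △ (R △ Q)) ∪ (R ∩ Q)) ∪ Q = {3, 5, 8, 9, 10}
Q ∪ P = {1, 2, 3, 4, 5, 6, 7, 8, 9, 10}
(Q ∪ P) − Q = {1, 2, 4, 6, 7}
((Q ∪ P) − Q)' = {3, 5, 8, 9, 10}
P △ ((Q ∪ P) − Q)' = {1, 2, 4, 5, 6, 7, 8}
Q ∪ R = {1, 2, 3, 4, 5, 6, 7, 8, 9, 10}
(P △ ((Q ∪ P) − Q)') ∩ (Q ∪ R) = {1, 2, 4, 5, 6, 7, 8}
5 lies in both, so they are not disjoint.

No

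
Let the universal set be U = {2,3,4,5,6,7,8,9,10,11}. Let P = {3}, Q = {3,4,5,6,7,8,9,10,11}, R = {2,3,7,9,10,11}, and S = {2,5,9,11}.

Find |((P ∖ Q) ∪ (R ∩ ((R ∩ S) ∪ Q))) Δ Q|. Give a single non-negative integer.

P ∖ Q = {}
R ∩ S = {2,9,11}
(R ∩ S) ∪ Q = {2,3,4,5,6,7,8,9,10,11}
R ∩ ((R ∩ S) ∪ Q) = {2,3,7,9,10,11}
(P ∖ Q) ∪ (R ∩ ((R ∩ S) ∪ Q)) = {2,3,7,9,10,11}
((P ∖ Q) ∪ (R ∩ ((R ∩ S) ∪ Q))) Δ Q = {2,4,5,6,8}
|((P ∖ Q) ∪ (R ∩ ((R ∩ S) ∪ Q))) Δ Q| = 5

5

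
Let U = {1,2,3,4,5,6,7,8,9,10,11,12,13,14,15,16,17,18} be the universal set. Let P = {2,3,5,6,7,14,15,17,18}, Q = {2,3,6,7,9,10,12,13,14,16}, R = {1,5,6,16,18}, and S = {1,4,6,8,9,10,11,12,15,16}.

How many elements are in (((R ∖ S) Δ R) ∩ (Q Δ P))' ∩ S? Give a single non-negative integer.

9

R ∖ S = {5,18}
(R ∖ S) Δ R = {1,6,16}
Q Δ P = {5,9,10,12,13,15,16,17,18}
((R ∖ S) Δ R) ∩ (Q Δ P) = {16}
(((R ∖ S) Δ R) ∩ (Q Δ P))' = {1,2,3,4,5,6,7,8,9,10,11,12,13,14,15,17,18}
(((R ∖ S) Δ R) ∩ (Q Δ P))' ∩ S = {1,4,6,8,9,10,11,12,15}
|(((R ∖ S) Δ R) ∩ (Q Δ P))' ∩ S| = 9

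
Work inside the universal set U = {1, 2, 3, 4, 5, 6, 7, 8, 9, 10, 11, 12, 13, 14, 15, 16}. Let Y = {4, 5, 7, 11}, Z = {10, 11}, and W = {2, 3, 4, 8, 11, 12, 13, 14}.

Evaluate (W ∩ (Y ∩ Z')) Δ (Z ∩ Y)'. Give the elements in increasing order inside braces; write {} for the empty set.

Z' = {1, 2, 3, 4, 5, 6, 7, 8, 9, 12, 13, 14, 15, 16}
Y ∩ Z' = {4, 5, 7}
W ∩ (Y ∩ Z') = {4}
Z ∩ Y = {11}
(Z ∩ Y)' = {1, 2, 3, 4, 5, 6, 7, 8, 9, 10, 12, 13, 14, 15, 16}
(W ∩ (Y ∩ Z')) Δ (Z ∩ Y)' = {1, 2, 3, 5, 6, 7, 8, 9, 10, 12, 13, 14, 15, 16}

{1, 2, 3, 5, 6, 7, 8, 9, 10, 12, 13, 14, 15, 16}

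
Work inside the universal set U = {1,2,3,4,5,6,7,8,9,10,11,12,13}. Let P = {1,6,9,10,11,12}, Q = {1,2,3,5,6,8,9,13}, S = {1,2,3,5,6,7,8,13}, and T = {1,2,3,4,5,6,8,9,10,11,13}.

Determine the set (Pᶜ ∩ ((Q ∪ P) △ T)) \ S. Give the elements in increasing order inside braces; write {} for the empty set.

{4}

Pᶜ = {2,3,4,5,7,8,13}
Q ∪ P = {1,2,3,5,6,8,9,10,11,12,13}
(Q ∪ P) △ T = {4,12}
Pᶜ ∩ ((Q ∪ P) △ T) = {4}
(Pᶜ ∩ ((Q ∪ P) △ T)) \ S = {4}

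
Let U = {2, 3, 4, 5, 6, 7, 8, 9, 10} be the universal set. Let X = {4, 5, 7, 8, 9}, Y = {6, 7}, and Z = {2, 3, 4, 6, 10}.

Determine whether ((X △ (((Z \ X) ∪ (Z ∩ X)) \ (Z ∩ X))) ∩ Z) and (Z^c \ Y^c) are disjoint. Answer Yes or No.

Z \ X = {2, 3, 6, 10}
Z ∩ X = {4}
(Z \ X) ∪ (Z ∩ X) = {2, 3, 4, 6, 10}
((Z \ X) ∪ (Z ∩ X)) \ (Z ∩ X) = {2, 3, 6, 10}
X △ (((Z \ X) ∪ (Z ∩ X)) \ (Z ∩ X)) = {2, 3, 4, 5, 6, 7, 8, 9, 10}
(X △ (((Z \ X) ∪ (Z ∩ X)) \ (Z ∩ X))) ∩ Z = {2, 3, 4, 6, 10}
Z^c = {5, 7, 8, 9}
Y^c = {2, 3, 4, 5, 8, 9, 10}
Z^c \ Y^c = {7}
{2, 3, 4, 6, 10} and {7} share no elements.

Yes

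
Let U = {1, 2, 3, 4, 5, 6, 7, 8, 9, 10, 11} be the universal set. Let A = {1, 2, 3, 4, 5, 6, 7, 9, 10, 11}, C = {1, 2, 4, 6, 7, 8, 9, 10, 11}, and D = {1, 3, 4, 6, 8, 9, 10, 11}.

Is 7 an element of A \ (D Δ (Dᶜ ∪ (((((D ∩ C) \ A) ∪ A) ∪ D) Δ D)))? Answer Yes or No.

No

7 ∉ D, so 7 ∈ Dᶜ
7 ∉ D and 7 ∈ C, so 7 ∉ D ∩ C
7 ∉ (D ∩ C) and 7 ∈ A, so 7 ∉ (D ∩ C) \ A
7 ∉ ((D ∩ C) \ A) and 7 ∈ A, so 7 ∈ ((D ∩ C) \ A) ∪ A
7 ∈ (((D ∩ C) \ A) ∪ A) and 7 ∉ D, so 7 ∈ (((D ∩ C) \ A) ∪ A) ∪ D
7 ∈ ((((D ∩ C) \ A) ∪ A) ∪ D) and 7 ∉ D, so 7 ∈ ((((D ∩ C) \ A) ∪ A) ∪ D) Δ D
7 ∈ Dᶜ and 7 ∈ (((((D ∩ C) \ A) ∪ A) ∪ D) Δ D), so 7 ∈ Dᶜ ∪ (((((D ∩ C) \ A) ∪ A) ∪ D) Δ D)
7 ∉ D and 7 ∈ (Dᶜ ∪ (((((D ∩ C) \ A) ∪ A) ∪ D) Δ D)), so 7 ∈ D Δ (Dᶜ ∪ (((((D ∩ C) \ A) ∪ A) ∪ D) Δ D))
7 ∈ A and 7 ∈ (D Δ (Dᶜ ∪ (((((D ∩ C) \ A) ∪ A) ∪ D) Δ D))), so 7 ∉ A \ (D Δ (Dᶜ ∪ (((((D ∩ C) \ A) ∪ A) ∪ D) Δ D)))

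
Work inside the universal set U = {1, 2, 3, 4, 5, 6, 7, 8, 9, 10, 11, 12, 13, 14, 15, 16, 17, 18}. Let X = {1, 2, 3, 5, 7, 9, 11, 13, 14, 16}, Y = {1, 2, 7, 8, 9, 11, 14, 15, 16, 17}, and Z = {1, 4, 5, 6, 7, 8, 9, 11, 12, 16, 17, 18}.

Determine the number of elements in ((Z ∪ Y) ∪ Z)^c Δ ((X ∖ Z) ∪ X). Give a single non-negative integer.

Z ∪ Y = {1, 2, 4, 5, 6, 7, 8, 9, 11, 12, 14, 15, 16, 17, 18}
(Z ∪ Y) ∪ Z = {1, 2, 4, 5, 6, 7, 8, 9, 11, 12, 14, 15, 16, 17, 18}
((Z ∪ Y) ∪ Z)^c = {3, 10, 13}
X ∖ Z = {2, 3, 13, 14}
(X ∖ Z) ∪ X = {1, 2, 3, 5, 7, 9, 11, 13, 14, 16}
((Z ∪ Y) ∪ Z)^c Δ ((X ∖ Z) ∪ X) = {1, 2, 5, 7, 9, 10, 11, 14, 16}
|((Z ∪ Y) ∪ Z)^c Δ ((X ∖ Z) ∪ X)| = 9

9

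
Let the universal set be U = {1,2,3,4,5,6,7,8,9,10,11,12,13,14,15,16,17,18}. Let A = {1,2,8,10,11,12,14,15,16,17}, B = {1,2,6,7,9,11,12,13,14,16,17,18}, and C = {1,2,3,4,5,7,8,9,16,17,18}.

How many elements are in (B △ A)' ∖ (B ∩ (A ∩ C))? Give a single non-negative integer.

6

B △ A = {6,7,8,9,10,13,15,18}
(B △ A)' = {1,2,3,4,5,11,12,14,16,17}
A ∩ C = {1,2,8,16,17}
B ∩ (A ∩ C) = {1,2,16,17}
(B △ A)' ∖ (B ∩ (A ∩ C)) = {3,4,5,11,12,14}
|(B △ A)' ∖ (B ∩ (A ∩ C))| = 6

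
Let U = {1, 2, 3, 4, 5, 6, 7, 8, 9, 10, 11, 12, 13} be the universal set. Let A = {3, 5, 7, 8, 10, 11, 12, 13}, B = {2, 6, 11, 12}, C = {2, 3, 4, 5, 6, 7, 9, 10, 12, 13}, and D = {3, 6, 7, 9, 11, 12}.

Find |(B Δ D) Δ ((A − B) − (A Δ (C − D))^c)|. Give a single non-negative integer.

B Δ D = {2, 3, 7, 9}
A − B = {3, 5, 7, 8, 10, 13}
C − D = {2, 4, 5, 10, 13}
A Δ (C − D) = {2, 3, 4, 7, 8, 11, 12}
(A Δ (C − D))^c = {1, 5, 6, 9, 10, 13}
(A − B) − (A Δ (C − D))^c = {3, 7, 8}
(B Δ D) Δ ((A − B) − (A Δ (C − D))^c) = {2, 8, 9}
|(B Δ D) Δ ((A − B) − (A Δ (C − D))^c)| = 3

3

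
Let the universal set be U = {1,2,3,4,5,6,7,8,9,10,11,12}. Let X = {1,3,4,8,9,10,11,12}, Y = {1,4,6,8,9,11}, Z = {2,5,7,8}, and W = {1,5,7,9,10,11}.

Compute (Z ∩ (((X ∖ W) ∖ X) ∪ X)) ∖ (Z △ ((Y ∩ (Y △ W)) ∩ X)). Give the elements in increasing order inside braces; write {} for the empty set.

X ∖ W = {3,4,8,12}
(X ∖ W) ∖ X = {}
((X ∖ W) ∖ X) ∪ X = {1,3,4,8,9,10,11,12}
Z ∩ (((X ∖ W) ∖ X) ∪ X) = {8}
Y △ W = {4,5,6,7,8,10}
Y ∩ (Y △ W) = {4,6,8}
(Y ∩ (Y △ W)) ∩ X = {4,8}
Z △ ((Y ∩ (Y △ W)) ∩ X) = {2,4,5,7}
(Z ∩ (((X ∖ W) ∖ X) ∪ X)) ∖ (Z △ ((Y ∩ (Y △ W)) ∩ X)) = {8}

{8}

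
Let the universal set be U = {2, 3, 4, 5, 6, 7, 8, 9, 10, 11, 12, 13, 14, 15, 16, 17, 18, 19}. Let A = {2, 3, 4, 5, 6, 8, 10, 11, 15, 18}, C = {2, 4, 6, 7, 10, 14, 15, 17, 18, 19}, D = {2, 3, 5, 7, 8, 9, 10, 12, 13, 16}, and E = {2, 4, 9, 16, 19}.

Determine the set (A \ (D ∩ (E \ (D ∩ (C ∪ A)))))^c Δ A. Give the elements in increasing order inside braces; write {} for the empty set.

{2, 3, 4, 5, 6, 7, 8, 9, 10, 11, 12, 13, 14, 15, 16, 17, 18, 19}

C ∪ A = {2, 3, 4, 5, 6, 7, 8, 10, 11, 14, 15, 17, 18, 19}
D ∩ (C ∪ A) = {2, 3, 5, 7, 8, 10}
E \ (D ∩ (C ∪ A)) = {4, 9, 16, 19}
D ∩ (E \ (D ∩ (C ∪ A))) = {9, 16}
A \ (D ∩ (E \ (D ∩ (C ∪ A)))) = {2, 3, 4, 5, 6, 8, 10, 11, 15, 18}
(A \ (D ∩ (E \ (D ∩ (C ∪ A)))))^c = {7, 9, 12, 13, 14, 16, 17, 19}
(A \ (D ∩ (E \ (D ∩ (C ∪ A)))))^c Δ A = {2, 3, 4, 5, 6, 7, 8, 9, 10, 11, 12, 13, 14, 15, 16, 17, 18, 19}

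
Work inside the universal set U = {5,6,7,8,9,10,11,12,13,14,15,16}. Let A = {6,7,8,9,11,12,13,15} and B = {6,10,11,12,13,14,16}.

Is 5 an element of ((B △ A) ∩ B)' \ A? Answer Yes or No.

Yes

5 ∉ B and 5 ∉ A, so 5 ∉ B △ A
5 ∉ (B △ A) and 5 ∉ B, so 5 ∉ (B △ A) ∩ B
5 ∈ ((B △ A) ∩ B)' since 5 ∉ ((B △ A) ∩ B)
5 ∈ ((B △ A) ∩ B)' and 5 ∉ A, so 5 ∈ ((B △ A) ∩ B)' \ A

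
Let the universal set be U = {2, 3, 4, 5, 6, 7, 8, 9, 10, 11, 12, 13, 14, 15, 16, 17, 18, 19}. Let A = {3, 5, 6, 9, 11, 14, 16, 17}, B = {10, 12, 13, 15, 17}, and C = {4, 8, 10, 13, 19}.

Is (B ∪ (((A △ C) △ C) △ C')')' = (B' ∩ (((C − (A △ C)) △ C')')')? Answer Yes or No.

A △ C = {3, 4, 5, 6, 8, 9, 10, 11, 13, 14, 16, 17, 19}
(A △ C) △ C = {3, 5, 6, 9, 11, 14, 16, 17}
C' = {2, 3, 5, 6, 7, 9, 11, 12, 14, 15, 16, 17, 18}
((A △ C) △ C) △ C' = {2, 7, 12, 15, 18}
(((A △ C) △ C) △ C')' = {3, 4, 5, 6, 8, 9, 10, 11, 13, 14, 16, 17, 19}
B ∪ (((A △ C) △ C) △ C')' = {3, 4, 5, 6, 8, 9, 10, 11, 12, 13, 14, 15, 16, 17, 19}
(B ∪ (((A △ C) △ C) △ C')')' = {2, 7, 18}
B' = {2, 3, 4, 5, 6, 7, 8, 9, 11, 14, 16, 18, 19}
C − (A △ C) = {}
(C − (A △ C)) △ C' = {2, 3, 5, 6, 7, 9, 11, 12, 14, 15, 16, 17, 18}
((C − (A △ C)) △ C')' = {4, 8, 10, 13, 19}
(((C − (A △ C)) △ C')')' = {2, 3, 5, 6, 7, 9, 11, 12, 14, 15, 16, 17, 18}
B' ∩ (((C − (A △ C)) △ C')')' = {2, 3, 5, 6, 7, 9, 11, 14, 16, 18}
3 ∈ B' ∩ (((C − (A △ C)) △ C')')' but 3 ∉ (B ∪ (((A △ C) △ C) △ C')')', so they differ.

No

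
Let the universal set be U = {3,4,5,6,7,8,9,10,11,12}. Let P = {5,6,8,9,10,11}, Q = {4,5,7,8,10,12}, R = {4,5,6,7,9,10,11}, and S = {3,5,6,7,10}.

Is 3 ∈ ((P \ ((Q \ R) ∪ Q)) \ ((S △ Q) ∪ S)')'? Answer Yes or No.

Yes

3 ∉ Q and 3 ∉ R, so 3 ∉ Q \ R
3 ∉ (Q \ R) and 3 ∉ Q, so 3 ∉ (Q \ R) ∪ Q
3 ∉ P and 3 ∉ ((Q \ R) ∪ Q), so 3 ∉ P \ ((Q \ R) ∪ Q)
3 ∈ S and 3 ∉ Q, so 3 ∈ S △ Q
3 ∈ (S △ Q) and 3 ∈ S, so 3 ∈ (S △ Q) ∪ S
3 ∉ ((S △ Q) ∪ S)' since 3 ∈ ((S △ Q) ∪ S)
3 ∉ (P \ ((Q \ R) ∪ Q)) and 3 ∉ ((S △ Q) ∪ S)', so 3 ∉ (P \ ((Q \ R) ∪ Q)) \ ((S △ Q) ∪ S)'
3 ∈ ((P \ ((Q \ R) ∪ Q)) \ ((S △ Q) ∪ S)')' since 3 ∉ ((P \ ((Q \ R) ∪ Q)) \ ((S △ Q) ∪ S)')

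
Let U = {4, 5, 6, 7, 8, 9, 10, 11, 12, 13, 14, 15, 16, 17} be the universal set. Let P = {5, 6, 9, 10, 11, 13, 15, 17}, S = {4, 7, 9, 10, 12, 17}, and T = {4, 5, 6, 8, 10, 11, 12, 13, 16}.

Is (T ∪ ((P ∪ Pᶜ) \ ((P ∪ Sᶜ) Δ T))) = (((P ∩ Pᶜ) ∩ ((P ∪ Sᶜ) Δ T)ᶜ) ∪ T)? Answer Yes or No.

Pᶜ = {4, 7, 8, 12, 14, 16}
P ∪ Pᶜ = {4, 5, 6, 7, 8, 9, 10, 11, 12, 13, 14, 15, 16, 17}
Sᶜ = {5, 6, 8, 11, 13, 14, 15, 16}
P ∪ Sᶜ = {5, 6, 8, 9, 10, 11, 13, 14, 15, 16, 17}
(P ∪ Sᶜ) Δ T = {4, 9, 12, 14, 15, 17}
(P ∪ Pᶜ) \ ((P ∪ Sᶜ) Δ T) = {5, 6, 7, 8, 10, 11, 13, 16}
T ∪ ((P ∪ Pᶜ) \ ((P ∪ Sᶜ) Δ T)) = {4, 5, 6, 7, 8, 10, 11, 12, 13, 16}
P ∩ Pᶜ = {}
((P ∪ Sᶜ) Δ T)ᶜ = {5, 6, 7, 8, 10, 11, 13, 16}
(P ∩ Pᶜ) ∩ ((P ∪ Sᶜ) Δ T)ᶜ = {}
((P ∩ Pᶜ) ∩ ((P ∪ Sᶜ) Δ T)ᶜ) ∪ T = {4, 5, 6, 8, 10, 11, 12, 13, 16}
7 ∈ T ∪ ((P ∪ Pᶜ) \ ((P ∪ Sᶜ) Δ T)) but 7 ∉ ((P ∩ Pᶜ) ∩ ((P ∪ Sᶜ) Δ T)ᶜ) ∪ T, so they differ.

No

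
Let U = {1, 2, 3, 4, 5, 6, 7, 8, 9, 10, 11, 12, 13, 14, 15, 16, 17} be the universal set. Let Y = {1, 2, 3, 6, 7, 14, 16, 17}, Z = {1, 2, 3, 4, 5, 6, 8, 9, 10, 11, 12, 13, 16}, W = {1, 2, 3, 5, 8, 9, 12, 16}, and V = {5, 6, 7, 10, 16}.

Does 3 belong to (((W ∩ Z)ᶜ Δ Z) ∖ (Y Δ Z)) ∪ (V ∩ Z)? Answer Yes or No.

Yes

3 ∈ W and 3 ∈ Z, so 3 ∈ W ∩ Z
3 ∉ (W ∩ Z)ᶜ since 3 ∈ (W ∩ Z)
3 ∉ (W ∩ Z)ᶜ and 3 ∈ Z, so 3 ∈ (W ∩ Z)ᶜ Δ Z
3 ∈ Y and 3 ∈ Z, so 3 ∉ Y Δ Z
3 ∈ ((W ∩ Z)ᶜ Δ Z) and 3 ∉ (Y Δ Z), so 3 ∈ ((W ∩ Z)ᶜ Δ Z) ∖ (Y Δ Z)
3 ∉ V and 3 ∈ Z, so 3 ∉ V ∩ Z
3 ∈ (((W ∩ Z)ᶜ Δ Z) ∖ (Y Δ Z)) and 3 ∉ (V ∩ Z), so 3 ∈ (((W ∩ Z)ᶜ Δ Z) ∖ (Y Δ Z)) ∪ (V ∩ Z)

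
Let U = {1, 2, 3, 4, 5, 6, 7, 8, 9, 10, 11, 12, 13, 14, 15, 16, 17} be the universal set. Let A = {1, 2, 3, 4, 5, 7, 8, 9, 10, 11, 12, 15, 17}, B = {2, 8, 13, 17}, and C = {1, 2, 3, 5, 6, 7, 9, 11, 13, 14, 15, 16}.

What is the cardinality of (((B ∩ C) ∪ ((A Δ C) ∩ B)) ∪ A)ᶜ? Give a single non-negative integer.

3

B ∩ C = {2, 13}
A Δ C = {4, 6, 8, 10, 12, 13, 14, 16, 17}
(A Δ C) ∩ B = {8, 13, 17}
(B ∩ C) ∪ ((A Δ C) ∩ B) = {2, 8, 13, 17}
((B ∩ C) ∪ ((A Δ C) ∩ B)) ∪ A = {1, 2, 3, 4, 5, 7, 8, 9, 10, 11, 12, 13, 15, 17}
(((B ∩ C) ∪ ((A Δ C) ∩ B)) ∪ A)ᶜ = {6, 14, 16}
|(((B ∩ C) ∪ ((A Δ C) ∩ B)) ∪ A)ᶜ| = 3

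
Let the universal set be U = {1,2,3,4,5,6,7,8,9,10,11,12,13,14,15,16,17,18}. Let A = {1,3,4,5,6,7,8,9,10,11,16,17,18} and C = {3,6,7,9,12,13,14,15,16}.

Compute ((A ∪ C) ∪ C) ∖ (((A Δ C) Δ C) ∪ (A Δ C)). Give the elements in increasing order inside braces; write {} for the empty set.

A ∪ C = {1,3,4,5,6,7,8,9,10,11,12,13,14,15,16,17,18}
(A ∪ C) ∪ C = {1,3,4,5,6,7,8,9,10,11,12,13,14,15,16,17,18}
A Δ C = {1,4,5,8,10,11,12,13,14,15,17,18}
(A Δ C) Δ C = {1,3,4,5,6,7,8,9,10,11,16,17,18}
((A Δ C) Δ C) ∪ (A Δ C) = {1,3,4,5,6,7,8,9,10,11,12,13,14,15,16,17,18}
((A ∪ C) ∪ C) ∖ (((A Δ C) Δ C) ∪ (A Δ C)) = {}

{}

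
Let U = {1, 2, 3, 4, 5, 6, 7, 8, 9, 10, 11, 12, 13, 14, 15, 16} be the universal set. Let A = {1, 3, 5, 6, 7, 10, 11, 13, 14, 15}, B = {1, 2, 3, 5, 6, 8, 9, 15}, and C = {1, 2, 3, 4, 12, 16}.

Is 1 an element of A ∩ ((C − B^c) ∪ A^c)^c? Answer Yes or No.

1 ∈ B, so 1 ∉ B^c
1 ∈ C and 1 ∉ B^c, so 1 ∈ C − B^c
1 ∈ A, so 1 ∉ A^c
1 ∈ (C − B^c) and 1 ∉ A^c, so 1 ∈ (C − B^c) ∪ A^c
1 ∉ ((C − B^c) ∪ A^c)^c since 1 ∈ ((C − B^c) ∪ A^c)
1 ∈ A and 1 ∉ ((C − B^c) ∪ A^c)^c, so 1 ∉ A ∩ ((C − B^c) ∪ A^c)^c

No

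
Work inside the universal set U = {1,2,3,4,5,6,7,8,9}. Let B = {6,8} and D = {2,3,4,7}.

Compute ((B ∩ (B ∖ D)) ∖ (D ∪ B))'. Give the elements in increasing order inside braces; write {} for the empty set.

B ∖ D = {6,8}
B ∩ (B ∖ D) = {6,8}
D ∪ B = {2,3,4,6,7,8}
(B ∩ (B ∖ D)) ∖ (D ∪ B) = {}
((B ∩ (B ∖ D)) ∖ (D ∪ B))' = {1,2,3,4,5,6,7,8,9}

{1,2,3,4,5,6,7,8,9}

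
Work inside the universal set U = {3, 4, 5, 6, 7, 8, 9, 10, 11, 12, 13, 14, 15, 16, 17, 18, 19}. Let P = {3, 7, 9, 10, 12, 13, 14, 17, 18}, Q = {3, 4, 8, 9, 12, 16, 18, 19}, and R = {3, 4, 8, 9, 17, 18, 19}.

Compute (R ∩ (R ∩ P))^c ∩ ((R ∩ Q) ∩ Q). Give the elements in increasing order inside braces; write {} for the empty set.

R ∩ P = {3, 9, 17, 18}
R ∩ (R ∩ P) = {3, 9, 17, 18}
(R ∩ (R ∩ P))^c = {4, 5, 6, 7, 8, 10, 11, 12, 13, 14, 15, 16, 19}
R ∩ Q = {3, 4, 8, 9, 18, 19}
(R ∩ Q) ∩ Q = {3, 4, 8, 9, 18, 19}
(R ∩ (R ∩ P))^c ∩ ((R ∩ Q) ∩ Q) = {4, 8, 19}

{4, 8, 19}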